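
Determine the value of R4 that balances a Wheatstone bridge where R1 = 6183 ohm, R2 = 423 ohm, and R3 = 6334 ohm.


At balance: R1*R4 = R2*R3, so R4 = R2*R3/R1.
R4 = 423 * 6334 / 6183
R4 = 2679282 / 6183
R4 = 433.33 ohm

433.33 ohm


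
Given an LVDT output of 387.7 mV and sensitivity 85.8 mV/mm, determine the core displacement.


Displacement = Vout / sensitivity.
d = 387.7 / 85.8
d = 4.519 mm

4.519 mm


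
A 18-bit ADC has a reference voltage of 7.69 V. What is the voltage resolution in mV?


The resolution (LSB) of an ADC is Vref / 2^n.
LSB = 7.69 / 2^18
LSB = 7.69 / 262144
LSB = 2.934e-05 V = 0.02933502 mV

0.02933502 mV


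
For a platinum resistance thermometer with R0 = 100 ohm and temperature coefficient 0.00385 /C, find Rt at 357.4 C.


The RTD equation: Rt = R0 * (1 + alpha * T).
Rt = 100 * (1 + 0.00385 * 357.4)
Rt = 100 * (1 + 1.37599)
Rt = 100 * 2.37599
Rt = 237.599 ohm

237.599 ohm


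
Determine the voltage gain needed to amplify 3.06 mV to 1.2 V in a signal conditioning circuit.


Gain = Vout / Vin (converting to same units).
G = 1.2 V / 3.06 mV
G = 1200.0 mV / 3.06 mV
G = 392.16

392.16


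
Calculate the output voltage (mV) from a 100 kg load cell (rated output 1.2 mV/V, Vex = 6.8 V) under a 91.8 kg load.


Vout = rated_output * Vex * (load / capacity).
Vout = 1.2 * 6.8 * (91.8 / 100)
Vout = 1.2 * 6.8 * 0.918
Vout = 7.491 mV

7.491 mV


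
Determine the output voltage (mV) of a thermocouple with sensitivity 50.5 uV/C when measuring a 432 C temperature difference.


The thermocouple output V = sensitivity * dT.
V = 50.5 uV/C * 432 C
V = 21816.0 uV
V = 21.816 mV

21.816 mV


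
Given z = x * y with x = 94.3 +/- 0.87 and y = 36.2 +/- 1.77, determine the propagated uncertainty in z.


For a product z = x*y, the relative uncertainty is:
uz/z = sqrt((ux/x)^2 + (uy/y)^2)
Relative uncertainties: ux/x = 0.87/94.3 = 0.009226
uy/y = 1.77/36.2 = 0.048895
z = 94.3 * 36.2 = 3413.7
uz = 3413.7 * sqrt(0.009226^2 + 0.048895^2) = 169.856

169.856


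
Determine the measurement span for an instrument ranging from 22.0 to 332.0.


Span = upper range - lower range.
Span = 332.0 - (22.0)
Span = 310.0

310.0


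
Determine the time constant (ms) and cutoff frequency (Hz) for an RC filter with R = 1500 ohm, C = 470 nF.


Time constant: tau = R * C.
tau = 1500 * 4.70e-07 = 0.000705 s
tau = 0.705 ms
Cutoff frequency: fc = 1 / (2*pi*R*C).
fc = 1 / (2*pi*0.000705) = 225.75 Hz

tau = 0.705 ms, fc = 225.75 Hz


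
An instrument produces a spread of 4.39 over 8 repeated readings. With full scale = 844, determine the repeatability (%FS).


Repeatability = (spread / full scale) * 100%.
R = (4.39 / 844) * 100
R = 0.52 %FS

0.52 %FS


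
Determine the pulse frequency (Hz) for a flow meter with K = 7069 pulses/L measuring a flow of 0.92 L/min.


Frequency = K * Q / 60 (converting L/min to L/s).
f = 7069 * 0.92 / 60
f = 6503.48 / 60
f = 108.39 Hz

108.39 Hz


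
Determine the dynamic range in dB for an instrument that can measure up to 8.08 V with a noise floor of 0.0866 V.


Dynamic range = 20 * log10(Vmax / Vnoise).
DR = 20 * log10(8.08 / 0.0866)
DR = 20 * log10(93.3)
DR = 39.4 dB

39.4 dB


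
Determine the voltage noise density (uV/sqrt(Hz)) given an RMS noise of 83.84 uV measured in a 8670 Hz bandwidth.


Noise spectral density = Vrms / sqrt(BW).
NSD = 83.84 / sqrt(8670)
NSD = 83.84 / 93.1128
NSD = 0.9004 uV/sqrt(Hz)

0.9004 uV/sqrt(Hz)


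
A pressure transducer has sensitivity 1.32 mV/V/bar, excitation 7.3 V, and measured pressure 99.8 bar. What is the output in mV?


Output = sensitivity * Vex * P.
Vout = 1.32 * 7.3 * 99.8
Vout = 9.636 * 99.8
Vout = 961.67 mV

961.67 mV


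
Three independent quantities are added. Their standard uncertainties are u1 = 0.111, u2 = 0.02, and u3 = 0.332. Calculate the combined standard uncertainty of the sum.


For a sum of independent quantities, uc = sqrt(u1^2 + u2^2 + u3^2).
uc = sqrt(0.111^2 + 0.02^2 + 0.332^2)
uc = sqrt(0.012321 + 0.0004 + 0.110224)
uc = 0.3506

0.3506


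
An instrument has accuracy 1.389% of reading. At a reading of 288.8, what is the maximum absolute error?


Absolute error = (accuracy% / 100) * reading.
Error = (1.389 / 100) * 288.8
Error = 0.01389 * 288.8
Error = 4.0114

4.0114


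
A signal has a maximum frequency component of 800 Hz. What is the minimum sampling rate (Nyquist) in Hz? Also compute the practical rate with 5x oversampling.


By Nyquist theorem, fs_min = 2 * fmax.
fs_min = 2 * 800 = 1600 Hz
Practical rate = 5 * fs_min = 5 * 1600 = 8000 Hz

fs_min = 1600 Hz, fs_practical = 8000 Hz


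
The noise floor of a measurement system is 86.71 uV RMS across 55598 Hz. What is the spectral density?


Noise spectral density = Vrms / sqrt(BW).
NSD = 86.71 / sqrt(55598)
NSD = 86.71 / 235.7923
NSD = 0.3677 uV/sqrt(Hz)

0.3677 uV/sqrt(Hz)


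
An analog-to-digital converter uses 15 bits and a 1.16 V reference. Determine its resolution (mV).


The resolution (LSB) of an ADC is Vref / 2^n.
LSB = 1.16 / 2^15
LSB = 1.16 / 32768
LSB = 3.54e-05 V = 0.03540039 mV

0.03540039 mV


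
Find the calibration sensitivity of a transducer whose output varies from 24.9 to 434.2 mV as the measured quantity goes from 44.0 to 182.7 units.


Sensitivity = (y2 - y1) / (x2 - x1).
S = (434.2 - 24.9) / (182.7 - 44.0)
S = 409.3 / 138.7
S = 2.951 mV/unit

2.951 mV/unit


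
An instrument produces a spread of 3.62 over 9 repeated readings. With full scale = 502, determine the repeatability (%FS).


Repeatability = (spread / full scale) * 100%.
R = (3.62 / 502) * 100
R = 0.721 %FS

0.721 %FS


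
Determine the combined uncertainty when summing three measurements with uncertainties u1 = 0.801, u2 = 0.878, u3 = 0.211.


For a sum of independent quantities, uc = sqrt(u1^2 + u2^2 + u3^2).
uc = sqrt(0.801^2 + 0.878^2 + 0.211^2)
uc = sqrt(0.641601 + 0.770884 + 0.044521)
uc = 1.2071

1.2071


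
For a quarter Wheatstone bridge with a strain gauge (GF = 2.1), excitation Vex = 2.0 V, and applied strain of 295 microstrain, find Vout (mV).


Quarter bridge output: Vout = (GF * epsilon * Vex) / 4.
Vout = (2.1 * 295e-6 * 2.0) / 4
Vout = 0.001239 / 4 V
Vout = 0.00030975 V = 0.3097 mV

0.3097 mV


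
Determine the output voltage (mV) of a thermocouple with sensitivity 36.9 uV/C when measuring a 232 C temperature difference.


The thermocouple output V = sensitivity * dT.
V = 36.9 uV/C * 232 C
V = 8560.8 uV
V = 8.561 mV

8.561 mV


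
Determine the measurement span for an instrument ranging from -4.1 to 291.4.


Span = upper range - lower range.
Span = 291.4 - (-4.1)
Span = 295.5

295.5


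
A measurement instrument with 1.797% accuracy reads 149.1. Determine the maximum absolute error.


Absolute error = (accuracy% / 100) * reading.
Error = (1.797 / 100) * 149.1
Error = 0.01797 * 149.1
Error = 2.6793

2.6793


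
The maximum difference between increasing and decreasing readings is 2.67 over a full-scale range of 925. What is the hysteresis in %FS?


Hysteresis = (max difference / full scale) * 100%.
H = (2.67 / 925) * 100
H = 0.289 %FS

0.289 %FS


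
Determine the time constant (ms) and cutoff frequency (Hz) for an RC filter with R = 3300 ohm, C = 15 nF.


Time constant: tau = R * C.
tau = 3300 * 1.50e-08 = 4.95e-05 s
tau = 0.0495 ms
Cutoff frequency: fc = 1 / (2*pi*R*C).
fc = 1 / (2*pi*4.95e-05) = 3215.25 Hz

tau = 0.0495 ms, fc = 3215.25 Hz


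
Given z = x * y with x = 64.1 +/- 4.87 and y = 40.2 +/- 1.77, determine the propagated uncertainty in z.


For a product z = x*y, the relative uncertainty is:
uz/z = sqrt((ux/x)^2 + (uy/y)^2)
Relative uncertainties: ux/x = 4.87/64.1 = 0.075975
uy/y = 1.77/40.2 = 0.04403
z = 64.1 * 40.2 = 2576.8
uz = 2576.8 * sqrt(0.075975^2 + 0.04403^2) = 226.274

226.274


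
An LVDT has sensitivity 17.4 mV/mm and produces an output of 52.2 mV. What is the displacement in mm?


Displacement = Vout / sensitivity.
d = 52.2 / 17.4
d = 3.0 mm

3.0 mm


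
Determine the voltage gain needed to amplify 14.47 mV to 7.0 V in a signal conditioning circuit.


Gain = Vout / Vin (converting to same units).
G = 7.0 V / 14.47 mV
G = 7000.0 mV / 14.47 mV
G = 483.76

483.76


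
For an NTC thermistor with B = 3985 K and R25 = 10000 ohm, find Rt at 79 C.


NTC thermistor equation: Rt = R25 * exp(B * (1/T - 1/T25)).
T in Kelvin: 352.15 K, T25 = 298.15 K
1/T - 1/T25 = 1/352.15 - 1/298.15 = -0.00051432
B * (1/T - 1/T25) = 3985 * -0.00051432 = -2.0496
Rt = 10000 * exp(-2.0496) = 1287.9 ohm

1287.9 ohm


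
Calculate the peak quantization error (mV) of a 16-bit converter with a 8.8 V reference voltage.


The maximum quantization error is +/- LSB/2.
LSB = Vref / 2^n = 8.8 / 65536 = 0.00013428 V
Max error = LSB / 2 = 0.00013428 / 2 = 6.714e-05 V
Max error = 0.0671 mV

0.0671 mV


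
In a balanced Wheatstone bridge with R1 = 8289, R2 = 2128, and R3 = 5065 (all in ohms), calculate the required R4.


At balance: R1*R4 = R2*R3, so R4 = R2*R3/R1.
R4 = 2128 * 5065 / 8289
R4 = 10778320 / 8289
R4 = 1300.32 ohm

1300.32 ohm


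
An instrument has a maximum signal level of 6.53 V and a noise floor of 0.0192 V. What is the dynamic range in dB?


Dynamic range = 20 * log10(Vmax / Vnoise).
DR = 20 * log10(6.53 / 0.0192)
DR = 20 * log10(340.1)
DR = 50.63 dB

50.63 dB


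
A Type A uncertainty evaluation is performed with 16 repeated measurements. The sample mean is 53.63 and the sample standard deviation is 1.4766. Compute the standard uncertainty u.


The standard uncertainty for Type A evaluation is u = s / sqrt(n).
u = 1.4766 / sqrt(16)
u = 1.4766 / 4.0
u = 0.3691

0.3691


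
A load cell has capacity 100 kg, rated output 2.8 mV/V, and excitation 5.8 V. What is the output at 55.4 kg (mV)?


Vout = rated_output * Vex * (load / capacity).
Vout = 2.8 * 5.8 * (55.4 / 100)
Vout = 2.8 * 5.8 * 0.554
Vout = 8.997 mV

8.997 mV


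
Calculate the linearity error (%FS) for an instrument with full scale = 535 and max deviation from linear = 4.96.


Linearity error = (max deviation / full scale) * 100%.
Linearity = (4.96 / 535) * 100
Linearity = 0.927 %FS

0.927 %FS


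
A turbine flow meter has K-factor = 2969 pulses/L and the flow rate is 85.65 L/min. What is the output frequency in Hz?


Frequency = K * Q / 60 (converting L/min to L/s).
f = 2969 * 85.65 / 60
f = 254294.85 / 60
f = 4238.25 Hz

4238.25 Hz


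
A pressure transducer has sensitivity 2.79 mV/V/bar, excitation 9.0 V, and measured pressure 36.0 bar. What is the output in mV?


Output = sensitivity * Vex * P.
Vout = 2.79 * 9.0 * 36.0
Vout = 25.11 * 36.0
Vout = 903.96 mV

903.96 mV


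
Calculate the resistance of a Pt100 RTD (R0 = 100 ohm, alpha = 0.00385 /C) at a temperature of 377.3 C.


The RTD equation: Rt = R0 * (1 + alpha * T).
Rt = 100 * (1 + 0.00385 * 377.3)
Rt = 100 * (1 + 1.452605)
Rt = 100 * 2.452605
Rt = 245.261 ohm

245.261 ohm


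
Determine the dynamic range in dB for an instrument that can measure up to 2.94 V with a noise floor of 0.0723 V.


Dynamic range = 20 * log10(Vmax / Vnoise).
DR = 20 * log10(2.94 / 0.0723)
DR = 20 * log10(40.66)
DR = 32.18 dB

32.18 dB


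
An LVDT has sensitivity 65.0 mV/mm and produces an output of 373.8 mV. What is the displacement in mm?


Displacement = Vout / sensitivity.
d = 373.8 / 65.0
d = 5.751 mm

5.751 mm


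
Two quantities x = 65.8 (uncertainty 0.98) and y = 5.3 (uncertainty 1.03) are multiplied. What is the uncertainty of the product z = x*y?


For a product z = x*y, the relative uncertainty is:
uz/z = sqrt((ux/x)^2 + (uy/y)^2)
Relative uncertainties: ux/x = 0.98/65.8 = 0.014894
uy/y = 1.03/5.3 = 0.19434
z = 65.8 * 5.3 = 348.7
uz = 348.7 * sqrt(0.014894^2 + 0.19434^2) = 67.973

67.973


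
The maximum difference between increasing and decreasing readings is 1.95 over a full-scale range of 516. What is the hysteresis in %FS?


Hysteresis = (max difference / full scale) * 100%.
H = (1.95 / 516) * 100
H = 0.378 %FS

0.378 %FS


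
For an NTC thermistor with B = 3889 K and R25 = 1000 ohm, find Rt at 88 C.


NTC thermistor equation: Rt = R25 * exp(B * (1/T - 1/T25)).
T in Kelvin: 361.15 K, T25 = 298.15 K
1/T - 1/T25 = 1/361.15 - 1/298.15 = -0.00058508
B * (1/T - 1/T25) = 3889 * -0.00058508 = -2.2754
Rt = 1000 * exp(-2.2754) = 102.8 ohm

102.8 ohm


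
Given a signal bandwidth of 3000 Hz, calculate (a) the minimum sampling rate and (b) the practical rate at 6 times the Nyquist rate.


By Nyquist theorem, fs_min = 2 * fmax.
fs_min = 2 * 3000 = 6000 Hz
Practical rate = 6 * fs_min = 6 * 6000 = 36000 Hz

fs_min = 6000 Hz, fs_practical = 36000 Hz


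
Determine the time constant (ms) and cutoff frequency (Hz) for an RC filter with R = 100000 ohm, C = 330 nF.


Time constant: tau = R * C.
tau = 100000 * 3.30e-07 = 0.033 s
tau = 33.0 ms
Cutoff frequency: fc = 1 / (2*pi*R*C).
fc = 1 / (2*pi*0.033) = 4.82 Hz

tau = 33.0 ms, fc = 4.82 Hz


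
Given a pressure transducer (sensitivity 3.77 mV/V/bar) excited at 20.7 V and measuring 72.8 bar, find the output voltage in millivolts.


Output = sensitivity * Vex * P.
Vout = 3.77 * 20.7 * 72.8
Vout = 78.039 * 72.8
Vout = 5681.24 mV

5681.24 mV


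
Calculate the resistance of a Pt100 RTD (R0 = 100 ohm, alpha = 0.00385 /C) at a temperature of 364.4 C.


The RTD equation: Rt = R0 * (1 + alpha * T).
Rt = 100 * (1 + 0.00385 * 364.4)
Rt = 100 * (1 + 1.40294)
Rt = 100 * 2.40294
Rt = 240.294 ohm

240.294 ohm


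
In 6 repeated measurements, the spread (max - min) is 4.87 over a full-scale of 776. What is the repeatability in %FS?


Repeatability = (spread / full scale) * 100%.
R = (4.87 / 776) * 100
R = 0.628 %FS

0.628 %FS


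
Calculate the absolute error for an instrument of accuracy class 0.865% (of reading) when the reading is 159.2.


Absolute error = (accuracy% / 100) * reading.
Error = (0.865 / 100) * 159.2
Error = 0.00865 * 159.2
Error = 1.3771

1.3771


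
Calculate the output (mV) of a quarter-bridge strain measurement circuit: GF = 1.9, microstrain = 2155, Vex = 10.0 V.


Quarter bridge output: Vout = (GF * epsilon * Vex) / 4.
Vout = (1.9 * 2155e-6 * 10.0) / 4
Vout = 0.040945 / 4 V
Vout = 0.01023625 V = 10.2363 mV

10.2363 mV


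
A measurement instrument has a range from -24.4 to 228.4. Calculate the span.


Span = upper range - lower range.
Span = 228.4 - (-24.4)
Span = 252.8

252.8


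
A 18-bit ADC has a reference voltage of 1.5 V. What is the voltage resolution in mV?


The resolution (LSB) of an ADC is Vref / 2^n.
LSB = 1.5 / 2^18
LSB = 1.5 / 262144
LSB = 5.72e-06 V = 0.00572205 mV

0.00572205 mV


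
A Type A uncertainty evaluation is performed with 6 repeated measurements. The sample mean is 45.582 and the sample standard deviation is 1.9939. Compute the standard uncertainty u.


The standard uncertainty for Type A evaluation is u = s / sqrt(n).
u = 1.9939 / sqrt(6)
u = 1.9939 / 2.4495
u = 0.814

0.814


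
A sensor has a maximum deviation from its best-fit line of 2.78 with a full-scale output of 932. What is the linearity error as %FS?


Linearity error = (max deviation / full scale) * 100%.
Linearity = (2.78 / 932) * 100
Linearity = 0.298 %FS

0.298 %FS


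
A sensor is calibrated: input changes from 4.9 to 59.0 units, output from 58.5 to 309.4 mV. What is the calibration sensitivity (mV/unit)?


Sensitivity = (y2 - y1) / (x2 - x1).
S = (309.4 - 58.5) / (59.0 - 4.9)
S = 250.9 / 54.1
S = 4.6377 mV/unit

4.6377 mV/unit


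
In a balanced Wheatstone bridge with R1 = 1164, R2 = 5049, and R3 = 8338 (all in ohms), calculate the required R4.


At balance: R1*R4 = R2*R3, so R4 = R2*R3/R1.
R4 = 5049 * 8338 / 1164
R4 = 42098562 / 1164
R4 = 36167.15 ohm

36167.15 ohm


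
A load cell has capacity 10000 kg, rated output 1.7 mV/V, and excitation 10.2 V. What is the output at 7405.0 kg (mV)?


Vout = rated_output * Vex * (load / capacity).
Vout = 1.7 * 10.2 * (7405.0 / 10000)
Vout = 1.7 * 10.2 * 0.7405
Vout = 12.84 mV

12.84 mV


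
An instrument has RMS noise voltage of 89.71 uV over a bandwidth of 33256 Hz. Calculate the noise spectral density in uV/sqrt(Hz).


Noise spectral density = Vrms / sqrt(BW).
NSD = 89.71 / sqrt(33256)
NSD = 89.71 / 182.3623
NSD = 0.4919 uV/sqrt(Hz)

0.4919 uV/sqrt(Hz)


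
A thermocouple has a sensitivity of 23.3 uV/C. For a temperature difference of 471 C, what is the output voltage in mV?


The thermocouple output V = sensitivity * dT.
V = 23.3 uV/C * 471 C
V = 10974.3 uV
V = 10.974 mV

10.974 mV


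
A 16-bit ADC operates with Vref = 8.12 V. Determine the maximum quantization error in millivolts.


The maximum quantization error is +/- LSB/2.
LSB = Vref / 2^n = 8.12 / 65536 = 0.0001239 V
Max error = LSB / 2 = 0.0001239 / 2 = 6.195e-05 V
Max error = 0.062 mV

0.062 mV


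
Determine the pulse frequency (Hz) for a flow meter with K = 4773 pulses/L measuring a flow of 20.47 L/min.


Frequency = K * Q / 60 (converting L/min to L/s).
f = 4773 * 20.47 / 60
f = 97703.31 / 60
f = 1628.39 Hz

1628.39 Hz


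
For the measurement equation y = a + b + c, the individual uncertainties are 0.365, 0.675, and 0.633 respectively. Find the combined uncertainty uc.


For a sum of independent quantities, uc = sqrt(u1^2 + u2^2 + u3^2).
uc = sqrt(0.365^2 + 0.675^2 + 0.633^2)
uc = sqrt(0.133225 + 0.455625 + 0.400689)
uc = 0.9948

0.9948


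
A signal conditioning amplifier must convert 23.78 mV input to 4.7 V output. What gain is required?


Gain = Vout / Vin (converting to same units).
G = 4.7 V / 23.78 mV
G = 4700.0 mV / 23.78 mV
G = 197.65

197.65


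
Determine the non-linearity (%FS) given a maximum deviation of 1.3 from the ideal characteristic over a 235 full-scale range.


Linearity error = (max deviation / full scale) * 100%.
Linearity = (1.3 / 235) * 100
Linearity = 0.553 %FS

0.553 %FS


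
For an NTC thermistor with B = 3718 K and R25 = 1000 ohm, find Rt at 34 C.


NTC thermistor equation: Rt = R25 * exp(B * (1/T - 1/T25)).
T in Kelvin: 307.15 K, T25 = 298.15 K
1/T - 1/T25 = 1/307.15 - 1/298.15 = -9.828e-05
B * (1/T - 1/T25) = 3718 * -9.828e-05 = -0.3654
Rt = 1000 * exp(-0.3654) = 693.9 ohm

693.9 ohm


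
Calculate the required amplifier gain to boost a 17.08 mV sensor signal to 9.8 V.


Gain = Vout / Vin (converting to same units).
G = 9.8 V / 17.08 mV
G = 9800.0 mV / 17.08 mV
G = 573.77

573.77


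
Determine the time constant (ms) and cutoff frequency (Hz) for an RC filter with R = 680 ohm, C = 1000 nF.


Time constant: tau = R * C.
tau = 680 * 1.00e-06 = 0.00068 s
tau = 0.68 ms
Cutoff frequency: fc = 1 / (2*pi*R*C).
fc = 1 / (2*pi*0.00068) = 234.05 Hz

tau = 0.68 ms, fc = 234.05 Hz


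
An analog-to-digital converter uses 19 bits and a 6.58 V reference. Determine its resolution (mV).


The resolution (LSB) of an ADC is Vref / 2^n.
LSB = 6.58 / 2^19
LSB = 6.58 / 524288
LSB = 1.255e-05 V = 0.01255035 mV

0.01255035 mV


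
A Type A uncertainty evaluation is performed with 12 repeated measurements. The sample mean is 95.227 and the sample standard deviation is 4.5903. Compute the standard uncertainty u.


The standard uncertainty for Type A evaluation is u = s / sqrt(n).
u = 4.5903 / sqrt(12)
u = 4.5903 / 3.4641
u = 1.3251

1.3251


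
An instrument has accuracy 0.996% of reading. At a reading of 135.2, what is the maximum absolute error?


Absolute error = (accuracy% / 100) * reading.
Error = (0.996 / 100) * 135.2
Error = 0.00996 * 135.2
Error = 1.3466

1.3466


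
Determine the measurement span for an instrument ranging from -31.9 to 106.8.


Span = upper range - lower range.
Span = 106.8 - (-31.9)
Span = 138.7

138.7


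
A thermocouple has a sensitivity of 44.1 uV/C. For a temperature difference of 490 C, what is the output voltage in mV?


The thermocouple output V = sensitivity * dT.
V = 44.1 uV/C * 490 C
V = 21609.0 uV
V = 21.609 mV

21.609 mV


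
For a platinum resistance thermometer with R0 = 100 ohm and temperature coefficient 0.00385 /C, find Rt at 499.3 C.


The RTD equation: Rt = R0 * (1 + alpha * T).
Rt = 100 * (1 + 0.00385 * 499.3)
Rt = 100 * (1 + 1.922305)
Rt = 100 * 2.922305
Rt = 292.231 ohm

292.231 ohm


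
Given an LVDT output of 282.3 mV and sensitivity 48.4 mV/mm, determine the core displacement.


Displacement = Vout / sensitivity.
d = 282.3 / 48.4
d = 5.833 mm

5.833 mm


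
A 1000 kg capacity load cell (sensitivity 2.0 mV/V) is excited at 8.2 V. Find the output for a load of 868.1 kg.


Vout = rated_output * Vex * (load / capacity).
Vout = 2.0 * 8.2 * (868.1 / 1000)
Vout = 2.0 * 8.2 * 0.8681
Vout = 14.237 mV

14.237 mV


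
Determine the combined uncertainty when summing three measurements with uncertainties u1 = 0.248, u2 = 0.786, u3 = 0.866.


For a sum of independent quantities, uc = sqrt(u1^2 + u2^2 + u3^2).
uc = sqrt(0.248^2 + 0.786^2 + 0.866^2)
uc = sqrt(0.061504 + 0.617796 + 0.749956)
uc = 1.1955

1.1955


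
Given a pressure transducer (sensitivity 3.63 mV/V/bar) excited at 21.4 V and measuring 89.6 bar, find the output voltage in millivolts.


Output = sensitivity * Vex * P.
Vout = 3.63 * 21.4 * 89.6
Vout = 77.682 * 89.6
Vout = 6960.31 mV

6960.31 mV


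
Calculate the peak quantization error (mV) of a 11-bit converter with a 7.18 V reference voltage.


The maximum quantization error is +/- LSB/2.
LSB = Vref / 2^n = 7.18 / 2048 = 0.00350586 V
Max error = LSB / 2 = 0.00350586 / 2 = 0.00175293 V
Max error = 1.7529 mV

1.7529 mV


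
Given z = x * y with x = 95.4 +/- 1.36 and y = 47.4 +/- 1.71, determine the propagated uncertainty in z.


For a product z = x*y, the relative uncertainty is:
uz/z = sqrt((ux/x)^2 + (uy/y)^2)
Relative uncertainties: ux/x = 1.36/95.4 = 0.014256
uy/y = 1.71/47.4 = 0.036076
z = 95.4 * 47.4 = 4522.0
uz = 4522.0 * sqrt(0.014256^2 + 0.036076^2) = 175.409

175.409


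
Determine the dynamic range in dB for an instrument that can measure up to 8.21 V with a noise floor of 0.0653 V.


Dynamic range = 20 * log10(Vmax / Vnoise).
DR = 20 * log10(8.21 / 0.0653)
DR = 20 * log10(125.73)
DR = 41.99 dB

41.99 dB


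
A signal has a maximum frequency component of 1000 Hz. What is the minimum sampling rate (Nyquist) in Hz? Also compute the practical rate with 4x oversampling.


By Nyquist theorem, fs_min = 2 * fmax.
fs_min = 2 * 1000 = 2000 Hz
Practical rate = 4 * fs_min = 4 * 2000 = 8000 Hz

fs_min = 2000 Hz, fs_practical = 8000 Hz


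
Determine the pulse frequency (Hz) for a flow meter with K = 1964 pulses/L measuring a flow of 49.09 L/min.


Frequency = K * Q / 60 (converting L/min to L/s).
f = 1964 * 49.09 / 60
f = 96412.76 / 60
f = 1606.88 Hz

1606.88 Hz


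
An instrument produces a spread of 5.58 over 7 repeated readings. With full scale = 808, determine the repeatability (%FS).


Repeatability = (spread / full scale) * 100%.
R = (5.58 / 808) * 100
R = 0.691 %FS

0.691 %FS


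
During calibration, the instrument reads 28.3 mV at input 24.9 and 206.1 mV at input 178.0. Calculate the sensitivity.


Sensitivity = (y2 - y1) / (x2 - x1).
S = (206.1 - 28.3) / (178.0 - 24.9)
S = 177.8 / 153.1
S = 1.1613 mV/unit

1.1613 mV/unit


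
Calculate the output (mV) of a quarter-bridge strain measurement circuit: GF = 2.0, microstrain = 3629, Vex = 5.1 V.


Quarter bridge output: Vout = (GF * epsilon * Vex) / 4.
Vout = (2.0 * 3629e-6 * 5.1) / 4
Vout = 0.0370158 / 4 V
Vout = 0.00925395 V = 9.2539 mV

9.2539 mV


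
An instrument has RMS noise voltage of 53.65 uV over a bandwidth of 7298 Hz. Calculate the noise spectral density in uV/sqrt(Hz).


Noise spectral density = Vrms / sqrt(BW).
NSD = 53.65 / sqrt(7298)
NSD = 53.65 / 85.4283
NSD = 0.628 uV/sqrt(Hz)

0.628 uV/sqrt(Hz)


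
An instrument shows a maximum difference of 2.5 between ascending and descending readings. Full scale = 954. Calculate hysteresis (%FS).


Hysteresis = (max difference / full scale) * 100%.
H = (2.5 / 954) * 100
H = 0.262 %FS

0.262 %FS


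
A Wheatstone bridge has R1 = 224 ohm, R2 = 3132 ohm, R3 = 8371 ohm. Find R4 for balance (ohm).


At balance: R1*R4 = R2*R3, so R4 = R2*R3/R1.
R4 = 3132 * 8371 / 224
R4 = 26217972 / 224
R4 = 117044.52 ohm

117044.52 ohm


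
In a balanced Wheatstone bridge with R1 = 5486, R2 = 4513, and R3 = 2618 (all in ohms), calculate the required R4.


At balance: R1*R4 = R2*R3, so R4 = R2*R3/R1.
R4 = 4513 * 2618 / 5486
R4 = 11815034 / 5486
R4 = 2153.67 ohm

2153.67 ohm


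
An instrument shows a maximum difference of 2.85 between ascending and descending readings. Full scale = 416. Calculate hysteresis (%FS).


Hysteresis = (max difference / full scale) * 100%.
H = (2.85 / 416) * 100
H = 0.685 %FS

0.685 %FS


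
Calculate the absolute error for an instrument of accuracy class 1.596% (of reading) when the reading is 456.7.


Absolute error = (accuracy% / 100) * reading.
Error = (1.596 / 100) * 456.7
Error = 0.01596 * 456.7
Error = 7.2889

7.2889


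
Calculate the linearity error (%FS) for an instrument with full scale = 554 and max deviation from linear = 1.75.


Linearity error = (max deviation / full scale) * 100%.
Linearity = (1.75 / 554) * 100
Linearity = 0.316 %FS

0.316 %FS


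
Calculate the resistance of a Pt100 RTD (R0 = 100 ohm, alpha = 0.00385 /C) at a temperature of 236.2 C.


The RTD equation: Rt = R0 * (1 + alpha * T).
Rt = 100 * (1 + 0.00385 * 236.2)
Rt = 100 * (1 + 0.90937)
Rt = 100 * 1.90937
Rt = 190.937 ohm

190.937 ohm


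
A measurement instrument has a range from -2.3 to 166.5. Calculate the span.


Span = upper range - lower range.
Span = 166.5 - (-2.3)
Span = 168.8

168.8


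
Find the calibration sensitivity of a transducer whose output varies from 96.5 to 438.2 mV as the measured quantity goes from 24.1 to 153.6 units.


Sensitivity = (y2 - y1) / (x2 - x1).
S = (438.2 - 96.5) / (153.6 - 24.1)
S = 341.7 / 129.5
S = 2.6386 mV/unit

2.6386 mV/unit


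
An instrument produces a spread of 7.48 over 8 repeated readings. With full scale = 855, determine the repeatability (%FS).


Repeatability = (spread / full scale) * 100%.
R = (7.48 / 855) * 100
R = 0.875 %FS

0.875 %FS


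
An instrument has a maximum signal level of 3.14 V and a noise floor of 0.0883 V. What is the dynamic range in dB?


Dynamic range = 20 * log10(Vmax / Vnoise).
DR = 20 * log10(3.14 / 0.0883)
DR = 20 * log10(35.56)
DR = 31.02 dB

31.02 dB


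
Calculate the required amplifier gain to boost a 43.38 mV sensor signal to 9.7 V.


Gain = Vout / Vin (converting to same units).
G = 9.7 V / 43.38 mV
G = 9700.0 mV / 43.38 mV
G = 223.61

223.61


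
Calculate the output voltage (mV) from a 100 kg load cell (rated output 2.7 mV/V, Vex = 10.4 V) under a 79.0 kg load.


Vout = rated_output * Vex * (load / capacity).
Vout = 2.7 * 10.4 * (79.0 / 100)
Vout = 2.7 * 10.4 * 0.79
Vout = 22.183 mV

22.183 mV


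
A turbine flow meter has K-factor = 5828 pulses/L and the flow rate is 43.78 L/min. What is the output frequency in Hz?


Frequency = K * Q / 60 (converting L/min to L/s).
f = 5828 * 43.78 / 60
f = 255149.84 / 60
f = 4252.5 Hz

4252.5 Hz


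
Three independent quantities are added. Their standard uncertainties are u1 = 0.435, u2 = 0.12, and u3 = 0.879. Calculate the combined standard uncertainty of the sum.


For a sum of independent quantities, uc = sqrt(u1^2 + u2^2 + u3^2).
uc = sqrt(0.435^2 + 0.12^2 + 0.879^2)
uc = sqrt(0.189225 + 0.0144 + 0.772641)
uc = 0.9881

0.9881


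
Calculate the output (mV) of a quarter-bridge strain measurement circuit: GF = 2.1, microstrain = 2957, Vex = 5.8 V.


Quarter bridge output: Vout = (GF * epsilon * Vex) / 4.
Vout = (2.1 * 2957e-6 * 5.8) / 4
Vout = 0.03601626 / 4 V
Vout = 0.00900406 V = 9.0041 mV

9.0041 mV


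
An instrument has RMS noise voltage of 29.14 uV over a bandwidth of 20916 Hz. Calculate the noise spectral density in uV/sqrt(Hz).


Noise spectral density = Vrms / sqrt(BW).
NSD = 29.14 / sqrt(20916)
NSD = 29.14 / 144.6236
NSD = 0.2015 uV/sqrt(Hz)

0.2015 uV/sqrt(Hz)


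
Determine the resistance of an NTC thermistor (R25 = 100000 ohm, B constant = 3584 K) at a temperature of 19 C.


NTC thermistor equation: Rt = R25 * exp(B * (1/T - 1/T25)).
T in Kelvin: 292.15 K, T25 = 298.15 K
1/T - 1/T25 = 1/292.15 - 1/298.15 = 6.888e-05
B * (1/T - 1/T25) = 3584 * 6.888e-05 = 0.2469
Rt = 100000 * exp(0.2469) = 128002.0 ohm

128002.0 ohm


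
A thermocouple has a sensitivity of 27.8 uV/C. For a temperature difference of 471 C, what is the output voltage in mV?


The thermocouple output V = sensitivity * dT.
V = 27.8 uV/C * 471 C
V = 13093.8 uV
V = 13.094 mV

13.094 mV


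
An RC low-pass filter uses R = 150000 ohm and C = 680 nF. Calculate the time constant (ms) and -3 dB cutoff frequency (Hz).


Time constant: tau = R * C.
tau = 150000 * 6.80e-07 = 0.102 s
tau = 102.0 ms
Cutoff frequency: fc = 1 / (2*pi*R*C).
fc = 1 / (2*pi*0.102) = 1.56 Hz

tau = 102.0 ms, fc = 1.56 Hz


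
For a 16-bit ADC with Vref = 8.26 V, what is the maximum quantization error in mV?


The maximum quantization error is +/- LSB/2.
LSB = Vref / 2^n = 8.26 / 65536 = 0.00012604 V
Max error = LSB / 2 = 0.00012604 / 2 = 6.302e-05 V
Max error = 0.063 mV

0.063 mV


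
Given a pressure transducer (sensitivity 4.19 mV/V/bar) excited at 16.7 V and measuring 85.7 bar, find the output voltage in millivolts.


Output = sensitivity * Vex * P.
Vout = 4.19 * 16.7 * 85.7
Vout = 69.973 * 85.7
Vout = 5996.69 mV

5996.69 mV


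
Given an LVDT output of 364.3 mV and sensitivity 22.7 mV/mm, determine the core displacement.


Displacement = Vout / sensitivity.
d = 364.3 / 22.7
d = 16.048 mm

16.048 mm


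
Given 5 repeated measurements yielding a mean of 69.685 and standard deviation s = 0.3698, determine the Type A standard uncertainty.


The standard uncertainty for Type A evaluation is u = s / sqrt(n).
u = 0.3698 / sqrt(5)
u = 0.3698 / 2.2361
u = 0.1654

0.1654


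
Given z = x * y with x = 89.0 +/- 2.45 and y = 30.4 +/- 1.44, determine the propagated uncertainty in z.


For a product z = x*y, the relative uncertainty is:
uz/z = sqrt((ux/x)^2 + (uy/y)^2)
Relative uncertainties: ux/x = 2.45/89.0 = 0.027528
uy/y = 1.44/30.4 = 0.047368
z = 89.0 * 30.4 = 2705.6
uz = 2705.6 * sqrt(0.027528^2 + 0.047368^2) = 148.23

148.23


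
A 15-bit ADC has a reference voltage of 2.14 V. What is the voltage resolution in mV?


The resolution (LSB) of an ADC is Vref / 2^n.
LSB = 2.14 / 2^15
LSB = 2.14 / 32768
LSB = 6.531e-05 V = 0.06530762 mV

0.06530762 mV


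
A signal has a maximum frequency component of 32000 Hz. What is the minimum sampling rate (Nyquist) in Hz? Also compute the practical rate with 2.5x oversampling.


By Nyquist theorem, fs_min = 2 * fmax.
fs_min = 2 * 32000 = 64000 Hz
Practical rate = 2.5 * fs_min = 2.5 * 64000 = 160000 Hz

fs_min = 64000 Hz, fs_practical = 160000 Hz


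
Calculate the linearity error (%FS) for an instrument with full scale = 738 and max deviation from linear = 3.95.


Linearity error = (max deviation / full scale) * 100%.
Linearity = (3.95 / 738) * 100
Linearity = 0.535 %FS

0.535 %FS


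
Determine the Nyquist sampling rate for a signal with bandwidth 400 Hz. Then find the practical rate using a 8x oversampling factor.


By Nyquist theorem, fs_min = 2 * fmax.
fs_min = 2 * 400 = 800 Hz
Practical rate = 8 * fs_min = 8 * 800 = 6400 Hz

fs_min = 800 Hz, fs_practical = 6400 Hz


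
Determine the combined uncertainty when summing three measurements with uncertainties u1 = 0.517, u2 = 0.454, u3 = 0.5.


For a sum of independent quantities, uc = sqrt(u1^2 + u2^2 + u3^2).
uc = sqrt(0.517^2 + 0.454^2 + 0.5^2)
uc = sqrt(0.267289 + 0.206116 + 0.25)
uc = 0.8505

0.8505


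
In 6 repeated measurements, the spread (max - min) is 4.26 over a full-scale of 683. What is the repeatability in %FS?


Repeatability = (spread / full scale) * 100%.
R = (4.26 / 683) * 100
R = 0.624 %FS

0.624 %FS


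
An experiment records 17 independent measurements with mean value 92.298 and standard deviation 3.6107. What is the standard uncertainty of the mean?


The standard uncertainty for Type A evaluation is u = s / sqrt(n).
u = 3.6107 / sqrt(17)
u = 3.6107 / 4.1231
u = 0.8757

0.8757


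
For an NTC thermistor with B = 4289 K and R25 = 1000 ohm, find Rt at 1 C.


NTC thermistor equation: Rt = R25 * exp(B * (1/T - 1/T25)).
T in Kelvin: 274.15 K, T25 = 298.15 K
1/T - 1/T25 = 1/274.15 - 1/298.15 = 0.00029362
B * (1/T - 1/T25) = 4289 * 0.00029362 = 1.2593
Rt = 1000 * exp(1.2593) = 3523.1 ohm

3523.1 ohm


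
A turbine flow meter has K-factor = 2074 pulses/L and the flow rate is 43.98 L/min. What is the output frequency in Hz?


Frequency = K * Q / 60 (converting L/min to L/s).
f = 2074 * 43.98 / 60
f = 91214.52 / 60
f = 1520.24 Hz

1520.24 Hz


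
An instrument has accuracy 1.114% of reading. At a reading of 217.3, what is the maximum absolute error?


Absolute error = (accuracy% / 100) * reading.
Error = (1.114 / 100) * 217.3
Error = 0.01114 * 217.3
Error = 2.4207

2.4207


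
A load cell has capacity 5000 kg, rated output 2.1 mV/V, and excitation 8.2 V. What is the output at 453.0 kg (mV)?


Vout = rated_output * Vex * (load / capacity).
Vout = 2.1 * 8.2 * (453.0 / 5000)
Vout = 2.1 * 8.2 * 0.0906
Vout = 1.56 mV

1.56 mV


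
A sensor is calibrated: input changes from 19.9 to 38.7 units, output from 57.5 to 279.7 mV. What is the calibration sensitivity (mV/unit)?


Sensitivity = (y2 - y1) / (x2 - x1).
S = (279.7 - 57.5) / (38.7 - 19.9)
S = 222.2 / 18.8
S = 11.8191 mV/unit

11.8191 mV/unit


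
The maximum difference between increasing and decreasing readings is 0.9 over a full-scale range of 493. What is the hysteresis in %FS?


Hysteresis = (max difference / full scale) * 100%.
H = (0.9 / 493) * 100
H = 0.183 %FS

0.183 %FS


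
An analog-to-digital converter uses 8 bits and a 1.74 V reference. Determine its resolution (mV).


The resolution (LSB) of an ADC is Vref / 2^n.
LSB = 1.74 / 2^8
LSB = 1.74 / 256
LSB = 0.00679687 V = 6.796875 mV

6.796875 mV


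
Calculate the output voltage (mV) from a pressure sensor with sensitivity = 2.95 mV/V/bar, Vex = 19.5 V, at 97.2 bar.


Output = sensitivity * Vex * P.
Vout = 2.95 * 19.5 * 97.2
Vout = 57.525 * 97.2
Vout = 5591.43 mV

5591.43 mV


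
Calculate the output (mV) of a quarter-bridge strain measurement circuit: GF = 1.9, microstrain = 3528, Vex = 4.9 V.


Quarter bridge output: Vout = (GF * epsilon * Vex) / 4.
Vout = (1.9 * 3528e-6 * 4.9) / 4
Vout = 0.03284568 / 4 V
Vout = 0.00821142 V = 8.2114 mV

8.2114 mV


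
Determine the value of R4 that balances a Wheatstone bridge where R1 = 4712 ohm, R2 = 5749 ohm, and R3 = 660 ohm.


At balance: R1*R4 = R2*R3, so R4 = R2*R3/R1.
R4 = 5749 * 660 / 4712
R4 = 3794340 / 4712
R4 = 805.25 ohm

805.25 ohm


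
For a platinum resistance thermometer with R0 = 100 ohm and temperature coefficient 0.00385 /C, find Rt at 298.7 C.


The RTD equation: Rt = R0 * (1 + alpha * T).
Rt = 100 * (1 + 0.00385 * 298.7)
Rt = 100 * (1 + 1.149995)
Rt = 100 * 2.149995
Rt = 215.0 ohm

215.0 ohm


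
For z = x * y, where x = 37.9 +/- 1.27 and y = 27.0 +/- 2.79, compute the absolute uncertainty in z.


For a product z = x*y, the relative uncertainty is:
uz/z = sqrt((ux/x)^2 + (uy/y)^2)
Relative uncertainties: ux/x = 1.27/37.9 = 0.033509
uy/y = 2.79/27.0 = 0.103333
z = 37.9 * 27.0 = 1023.3
uz = 1023.3 * sqrt(0.033509^2 + 0.103333^2) = 111.162

111.162


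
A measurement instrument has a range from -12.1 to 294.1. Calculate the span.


Span = upper range - lower range.
Span = 294.1 - (-12.1)
Span = 306.2

306.2


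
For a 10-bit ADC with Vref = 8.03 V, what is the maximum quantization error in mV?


The maximum quantization error is +/- LSB/2.
LSB = Vref / 2^n = 8.03 / 1024 = 0.0078418 V
Max error = LSB / 2 = 0.0078418 / 2 = 0.0039209 V
Max error = 3.9209 mV

3.9209 mV


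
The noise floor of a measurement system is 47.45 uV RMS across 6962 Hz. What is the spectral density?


Noise spectral density = Vrms / sqrt(BW).
NSD = 47.45 / sqrt(6962)
NSD = 47.45 / 83.4386
NSD = 0.5687 uV/sqrt(Hz)

0.5687 uV/sqrt(Hz)


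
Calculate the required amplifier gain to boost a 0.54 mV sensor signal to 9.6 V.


Gain = Vout / Vin (converting to same units).
G = 9.6 V / 0.54 mV
G = 9600.0 mV / 0.54 mV
G = 17777.78

17777.78


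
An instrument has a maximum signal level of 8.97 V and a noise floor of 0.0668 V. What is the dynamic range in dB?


Dynamic range = 20 * log10(Vmax / Vnoise).
DR = 20 * log10(8.97 / 0.0668)
DR = 20 * log10(134.28)
DR = 42.56 dB

42.56 dB


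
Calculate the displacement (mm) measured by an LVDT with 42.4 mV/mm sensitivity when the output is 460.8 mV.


Displacement = Vout / sensitivity.
d = 460.8 / 42.4
d = 10.868 mm

10.868 mm


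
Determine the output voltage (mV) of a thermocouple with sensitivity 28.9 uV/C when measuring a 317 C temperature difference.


The thermocouple output V = sensitivity * dT.
V = 28.9 uV/C * 317 C
V = 9161.3 uV
V = 9.161 mV

9.161 mV


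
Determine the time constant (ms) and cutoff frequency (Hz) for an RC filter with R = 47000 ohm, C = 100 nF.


Time constant: tau = R * C.
tau = 47000 * 1.00e-07 = 0.0047 s
tau = 4.7 ms
Cutoff frequency: fc = 1 / (2*pi*R*C).
fc = 1 / (2*pi*0.0047) = 33.86 Hz

tau = 4.7 ms, fc = 33.86 Hz


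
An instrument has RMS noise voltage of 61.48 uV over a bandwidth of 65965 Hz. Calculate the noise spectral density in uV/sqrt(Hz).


Noise spectral density = Vrms / sqrt(BW).
NSD = 61.48 / sqrt(65965)
NSD = 61.48 / 256.8365
NSD = 0.2394 uV/sqrt(Hz)

0.2394 uV/sqrt(Hz)


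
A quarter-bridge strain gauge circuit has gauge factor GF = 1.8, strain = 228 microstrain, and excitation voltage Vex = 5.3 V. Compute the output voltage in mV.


Quarter bridge output: Vout = (GF * epsilon * Vex) / 4.
Vout = (1.8 * 228e-6 * 5.3) / 4
Vout = 0.00217512 / 4 V
Vout = 0.00054378 V = 0.5438 mV

0.5438 mV


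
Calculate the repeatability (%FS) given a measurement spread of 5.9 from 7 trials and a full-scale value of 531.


Repeatability = (spread / full scale) * 100%.
R = (5.9 / 531) * 100
R = 1.111 %FS

1.111 %FS


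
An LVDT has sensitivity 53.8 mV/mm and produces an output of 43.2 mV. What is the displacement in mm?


Displacement = Vout / sensitivity.
d = 43.2 / 53.8
d = 0.803 mm

0.803 mm


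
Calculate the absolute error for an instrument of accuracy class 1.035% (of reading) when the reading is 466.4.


Absolute error = (accuracy% / 100) * reading.
Error = (1.035 / 100) * 466.4
Error = 0.01035 * 466.4
Error = 4.8272

4.8272


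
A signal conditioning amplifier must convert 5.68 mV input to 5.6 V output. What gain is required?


Gain = Vout / Vin (converting to same units).
G = 5.6 V / 5.68 mV
G = 5600.0 mV / 5.68 mV
G = 985.92

985.92


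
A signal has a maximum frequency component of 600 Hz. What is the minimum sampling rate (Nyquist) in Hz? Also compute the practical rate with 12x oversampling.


By Nyquist theorem, fs_min = 2 * fmax.
fs_min = 2 * 600 = 1200 Hz
Practical rate = 12 * fs_min = 12 * 1200 = 14400 Hz

fs_min = 1200 Hz, fs_practical = 14400 Hz


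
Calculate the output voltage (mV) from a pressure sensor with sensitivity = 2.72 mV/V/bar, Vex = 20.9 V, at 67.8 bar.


Output = sensitivity * Vex * P.
Vout = 2.72 * 20.9 * 67.8
Vout = 56.848 * 67.8
Vout = 3854.29 mV

3854.29 mV


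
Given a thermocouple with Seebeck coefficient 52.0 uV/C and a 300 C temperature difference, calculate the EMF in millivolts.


The thermocouple output V = sensitivity * dT.
V = 52.0 uV/C * 300 C
V = 15600.0 uV
V = 15.6 mV

15.6 mV


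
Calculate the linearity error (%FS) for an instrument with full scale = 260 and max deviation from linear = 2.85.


Linearity error = (max deviation / full scale) * 100%.
Linearity = (2.85 / 260) * 100
Linearity = 1.096 %FS

1.096 %FS
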